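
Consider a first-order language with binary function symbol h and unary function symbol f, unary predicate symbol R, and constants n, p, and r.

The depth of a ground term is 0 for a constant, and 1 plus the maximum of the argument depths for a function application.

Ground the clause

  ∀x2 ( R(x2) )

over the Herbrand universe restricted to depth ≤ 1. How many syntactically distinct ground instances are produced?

Ground terms of depth ≤ 1:
  Let N_k count ground terms of depth at most k. Each non-constant term of depth ≤ k is some function symbol applied to depth-≤(k−1) arguments, giving N_k = 3 + N_{k-1}^2 + N_{k-1}.
  N_0 = 3
  N_1 = 3 + 3^2 + 3 = 15
So there are 15 ground terms available for substitution.
There is 1 variable to instantiate (x2),  occurring in at least one literal, so different choices give different ground instances.
Number of ground instances = 15.

15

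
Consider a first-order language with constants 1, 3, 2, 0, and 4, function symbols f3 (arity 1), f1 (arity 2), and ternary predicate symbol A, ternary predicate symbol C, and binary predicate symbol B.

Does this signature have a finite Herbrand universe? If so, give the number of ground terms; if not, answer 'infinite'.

infinite

The signature has at least one function symbol (f3, arity 1) and at least one constant (1).
Iterating f3 gives infinitely many distinct ground terms: 1, f3(1), f3(f3(1)), ...
So the Herbrand universe is infinite.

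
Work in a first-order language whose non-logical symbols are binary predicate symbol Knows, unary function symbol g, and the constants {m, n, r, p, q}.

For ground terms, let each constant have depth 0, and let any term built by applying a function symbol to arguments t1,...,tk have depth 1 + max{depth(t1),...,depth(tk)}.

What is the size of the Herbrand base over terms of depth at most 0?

25

First count ground terms of depth ≤ 0.
Write N_k for the number of ground terms of depth ≤ k. A term of depth ≤ k is either a constant or a function symbol applied to arguments of depth ≤ k−1, so N_k = 5 + N_{k-1}.
N_0 = 5
Explicitly: m, n, r, p, q.
So |H| = 5.
Ground atoms are formed by filling each argument slot of a predicate with a term from H, so an r-ary predicate gives |H|^r atoms:
  Knows: 5^2 = 25
Total ground atoms: 25.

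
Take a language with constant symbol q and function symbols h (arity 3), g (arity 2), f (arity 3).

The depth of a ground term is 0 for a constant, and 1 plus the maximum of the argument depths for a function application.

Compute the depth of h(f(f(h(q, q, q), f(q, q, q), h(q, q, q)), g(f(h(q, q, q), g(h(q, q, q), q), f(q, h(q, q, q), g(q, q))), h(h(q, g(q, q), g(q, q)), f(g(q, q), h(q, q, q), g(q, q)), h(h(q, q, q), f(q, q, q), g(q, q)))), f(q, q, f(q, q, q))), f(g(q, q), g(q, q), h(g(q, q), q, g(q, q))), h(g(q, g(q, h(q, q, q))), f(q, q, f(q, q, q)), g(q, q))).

depth(h(q, q, q)) = 1 + max(0, 0, 0) = 1
depth(f(q, q, q)) = 1 + max(0, 0, 0) = 1
depth(f(h(q, q, q), f(q, q, q), h(q, q, q))) = 1 + max(1, 1, 1) = 2
depth(g(h(q, q, q), q)) = 1 + max(1, 0) = 2
depth(g(q, q)) = 1 + max(0, 0) = 1
depth(f(q, h(q, q, q), g(q, q))) = 1 + max(0, 1, 1) = 2
depth(f(h(q, q, q), g(h(q, q, q), q), f(q, h(q, q, q), g(q, q)))) = 1 + max(1, 2, 2) = 3
depth(h(q, g(q, q), g(q, q))) = 1 + max(0, 1, 1) = 2
depth(f(g(q, q), h(q, q, q), g(q, q))) = 1 + max(1, 1, 1) = 2
depth(h(h(q, q, q), f(q, q, q), g(q, q))) = 1 + max(1, 1, 1) = 2
depth(h(h(q, g(q, q), g(q, q)), f(g(q, q), h(q, q, q), g(q, q)), h(h(q, q, q), f(q, q, q), g(q, q)))) = 1 + max(2, 2, 2) = 3
depth(g(f(h(q, q, q), g(h(q, q, q), q), f(q, h(q, q, q), g(q, q))), h(h(q, g(q, q), g(q, q)), f(g(q, q), h(q, q, q), g(q, q)), h(h(q, q, q), f(q, q, q), g(q, q))))) = 1 + max(3, 3) = 4
depth(f(q, q, f(q, q, q))) = 1 + max(0, 0, 1) = 2
depth(f(f(h(q, q, q), f(q, q, q), h(q, q, q)), g(f(h(q, q, q), g(h(q, q, q), q), f(q, h(q, q, q), g(q, q))), h(h(q, g(q, q), g(q, q)), f(g(q, q), h(q, q, q), g(q, q)), h(h(q, q, q), f(q, q, q), g(q, q)))), f(q, q, f(q, q, q)))) = 1 + max(2, 4, 2) = 5
depth(h(g(q, q), q, g(q, q))) = 1 + max(1, 0, 1) = 2
depth(f(g(q, q), g(q, q), h(g(q, q), q, g(q, q)))) = 1 + max(1, 1, 2) = 3
depth(g(q, h(q, q, q))) = 1 + max(0, 1) = 2
depth(g(q, g(q, h(q, q, q)))) = 1 + max(0, 2) = 3
depth(h(g(q, g(q, h(q, q, q))), f(q, q, f(q, q, q)), g(q, q))) = 1 + max(3, 2, 1) = 4
depth(h(f(f(h(q, q, q), f(q, q, q), h(q, q, q)), g(f(h(q, q, q), g(h(q, q, q), q), f(q, h(q, q, q), g(q, q))), h(h(q, g(q, q), g(q, q)), f(g(q, q), h(q, q, q), g(q, q)), h(h(q, q, q), f(q, q, q), g(q, q)))), f(q, q, f(q, q, q))), f(g(q, q), g(q, q), h(g(q, q), q, g(q, q))), h(g(q, g(q, h(q, q, q))), f(q, q, f(q, q, q)), g(q, q)))) = 1 + max(5, 3, 4) = 6

6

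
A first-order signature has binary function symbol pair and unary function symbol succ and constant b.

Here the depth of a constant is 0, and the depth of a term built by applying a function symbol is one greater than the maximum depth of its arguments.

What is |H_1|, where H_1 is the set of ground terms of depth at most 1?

3

Let N_k = |{terms of depth ≤ k}|. Then N_0 = 1 and N_k = 1 + N_{k-1}^2 + N_{k-1} for k ≥ 1 (one summand per function symbol, arity giving the exponent).
N_0 = 1
N_1 = 1 + 1^2 + 1 = 3
Explicitly: b, pair(b, b), succ(b).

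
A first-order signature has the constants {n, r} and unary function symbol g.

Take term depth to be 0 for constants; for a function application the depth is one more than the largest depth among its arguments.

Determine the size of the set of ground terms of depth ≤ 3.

8

Let N_k = |{terms of depth ≤ k}|. Then N_0 = 2 and N_k = 2 + N_{k-1} for k ≥ 1 (one summand per function symbol, arity giving the exponent).
N_0 = 2
N_1 = 2 + 2 = 4
N_2 = 2 + 4 = 6
N_3 = 2 + 6 = 8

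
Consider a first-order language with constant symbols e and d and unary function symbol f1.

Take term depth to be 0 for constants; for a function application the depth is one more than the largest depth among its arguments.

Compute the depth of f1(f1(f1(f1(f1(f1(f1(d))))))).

depth(f1(d)) = 1 + depth(d) = 1 + 0 = 1
depth(f1(f1(d))) = 1 + depth(f1(d)) = 1 + 1 = 2
depth(f1(f1(f1(d)))) = 1 + depth(f1(f1(d))) = 1 + 2 = 3
depth(f1(f1(f1(f1(d))))) = 1 + depth(f1(f1(f1(d)))) = 1 + 3 = 4
depth(f1(f1(f1(f1(f1(d)))))) = 1 + depth(f1(f1(f1(f1(d))))) = 1 + 4 = 5
depth(f1(f1(f1(f1(f1(f1(d))))))) = 1 + depth(f1(f1(f1(f1(f1(d)))))) = 1 + 5 = 6
depth(f1(f1(f1(f1(f1(f1(f1(d)))))))) = 1 + depth(f1(f1(f1(f1(f1(f1(d))))))) = 1 + 6 = 7

7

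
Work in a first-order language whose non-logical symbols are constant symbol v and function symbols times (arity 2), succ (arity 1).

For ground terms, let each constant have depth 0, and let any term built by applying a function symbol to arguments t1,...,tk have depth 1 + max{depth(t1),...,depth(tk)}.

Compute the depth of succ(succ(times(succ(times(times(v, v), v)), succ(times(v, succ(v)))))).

depth(times(v, v)) = 1 + max(0, 0) = 1
depth(times(times(v, v), v)) = 1 + max(1, 0) = 2
depth(succ(times(times(v, v), v))) = 1 + depth(times(times(v, v), v)) = 1 + 2 = 3
depth(succ(v)) = 1 + depth(v) = 1 + 0 = 1
depth(times(v, succ(v))) = 1 + max(0, 1) = 2
depth(succ(times(v, succ(v)))) = 1 + depth(times(v, succ(v))) = 1 + 2 = 3
depth(times(succ(times(times(v, v), v)), succ(times(v, succ(v))))) = 1 + max(3, 3) = 4
depth(succ(times(succ(times(times(v, v), v)), succ(times(v, succ(v)))))) = 1 + depth(times(succ(times(times(v, v), v)), succ(times(v, succ(v))))) = 1 + 4 = 5
depth(succ(succ(times(succ(times(times(v, v), v)), succ(times(v, succ(v))))))) = 1 + depth(succ(times(succ(times(times(v, v), v)), succ(times(v, succ(v)))))) = 1 + 5 = 6

6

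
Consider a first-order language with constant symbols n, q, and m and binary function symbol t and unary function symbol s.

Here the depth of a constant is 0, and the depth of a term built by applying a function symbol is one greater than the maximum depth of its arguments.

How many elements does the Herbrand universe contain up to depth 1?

15

Count level by level. With function symbols t/2, s/1, the terms of depth ≤ k are the 3 constants together with each function applied to depth-≤(k−1) tuples, so N_k = 3 + N_{k-1}^2 + N_{k-1}.
N_0 = 3
N_1 = 3 + 3^2 + 3 = 15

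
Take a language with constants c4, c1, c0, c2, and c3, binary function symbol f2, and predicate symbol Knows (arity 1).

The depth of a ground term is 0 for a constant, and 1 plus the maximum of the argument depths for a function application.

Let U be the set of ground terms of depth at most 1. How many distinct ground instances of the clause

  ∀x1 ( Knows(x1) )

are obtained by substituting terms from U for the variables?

30

Ground terms of depth ≤ 1:
  Let N_k = |{terms of depth ≤ k}|. Then N_0 = 5 and N_k = 5 + N_{k-1}^2 for k ≥ 1 (one summand per function symbol, arity giving the exponent).
  N_0 = 5
  N_1 = 5 + 5^2 = 30
So there are 30 ground terms available for substitution.
The body mentions the single quantified variable x1; since ground terms form a free algebra, no two substitutions collapse to the same formula.
Number of ground instances = 30.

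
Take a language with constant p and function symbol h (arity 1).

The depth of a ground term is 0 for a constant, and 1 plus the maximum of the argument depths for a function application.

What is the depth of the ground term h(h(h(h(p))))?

depth(h(p)) = 1 + depth(p) = 1 + 0 = 1
depth(h(h(p))) = 1 + depth(h(p)) = 1 + 1 = 2
depth(h(h(h(p)))) = 1 + depth(h(h(p))) = 1 + 2 = 3
depth(h(h(h(h(p))))) = 1 + depth(h(h(h(p)))) = 1 + 3 = 4

4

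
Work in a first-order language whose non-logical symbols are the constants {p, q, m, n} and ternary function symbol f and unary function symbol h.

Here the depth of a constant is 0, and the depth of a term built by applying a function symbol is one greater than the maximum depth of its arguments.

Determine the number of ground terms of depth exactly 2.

Write N_k for the number of ground terms of depth ≤ k. A term of depth ≤ k is either a constant or a function symbol applied to arguments of depth ≤ k−1, so N_k = 4 + N_{k-1}^3 + N_{k-1}.
N_0 = 4
N_1 = 4 + 4^3 + 4 = 72
N_2 = 4 + 72^3 + 72 = 373324
Terms of depth exactly 2: N_2 − N_1 = 373324 − 72 = 373252.

373252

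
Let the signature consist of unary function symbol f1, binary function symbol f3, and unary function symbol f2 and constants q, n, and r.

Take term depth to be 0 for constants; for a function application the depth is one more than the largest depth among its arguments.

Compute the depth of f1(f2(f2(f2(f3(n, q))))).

5

depth(f3(n, q)) = 1 + max(0, 0) = 1
depth(f2(f3(n, q))) = 1 + depth(f3(n, q)) = 1 + 1 = 2
depth(f2(f2(f3(n, q)))) = 1 + depth(f2(f3(n, q))) = 1 + 2 = 3
depth(f2(f2(f2(f3(n, q))))) = 1 + depth(f2(f2(f3(n, q)))) = 1 + 3 = 4
depth(f1(f2(f2(f2(f3(n, q)))))) = 1 + depth(f2(f2(f2(f3(n, q))))) = 1 + 4 = 5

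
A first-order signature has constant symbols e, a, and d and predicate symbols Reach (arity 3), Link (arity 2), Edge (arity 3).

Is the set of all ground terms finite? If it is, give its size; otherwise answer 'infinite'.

3

There are no function symbols, so every ground term is one of the 3 constants.
The Herbrand universe is {e, a, d}, which is finite with 3 elements.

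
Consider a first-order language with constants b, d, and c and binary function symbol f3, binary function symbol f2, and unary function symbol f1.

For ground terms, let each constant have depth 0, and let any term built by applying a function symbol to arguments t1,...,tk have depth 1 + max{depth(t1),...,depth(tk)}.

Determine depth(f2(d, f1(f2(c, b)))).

3

depth(f2(c, b)) = 1 + max(0, 0) = 1
depth(f1(f2(c, b))) = 1 + depth(f2(c, b)) = 1 + 1 = 2
depth(f2(d, f1(f2(c, b)))) = 1 + max(0, 2) = 3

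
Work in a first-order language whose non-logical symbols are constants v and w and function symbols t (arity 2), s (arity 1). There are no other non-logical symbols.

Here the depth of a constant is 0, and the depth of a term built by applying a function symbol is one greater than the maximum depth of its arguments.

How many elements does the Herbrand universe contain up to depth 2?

74

Let N_k = |{terms of depth ≤ k}|. Then N_0 = 2 and N_k = 2 + N_{k-1}^2 + N_{k-1} for k ≥ 1 (one summand per function symbol, arity giving the exponent).
N_0 = 2
N_1 = 2 + 2^2 + 2 = 8
N_2 = 2 + 8^2 + 8 = 74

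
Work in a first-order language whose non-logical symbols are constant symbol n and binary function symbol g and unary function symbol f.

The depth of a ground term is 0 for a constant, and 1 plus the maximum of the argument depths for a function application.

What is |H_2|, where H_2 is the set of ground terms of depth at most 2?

Let N_k = |{terms of depth ≤ k}|. Then N_0 = 1 and N_k = 1 + N_{k-1}^2 + N_{k-1} for k ≥ 1 (one summand per function symbol, arity giving the exponent).
N_0 = 1
N_1 = 1 + 1^2 + 1 = 3
N_2 = 1 + 3^2 + 3 = 13

13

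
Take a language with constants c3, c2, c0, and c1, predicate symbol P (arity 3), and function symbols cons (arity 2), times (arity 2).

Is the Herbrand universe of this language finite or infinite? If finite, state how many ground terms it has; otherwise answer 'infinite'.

The signature has at least one function symbol (cons, arity 2) and at least one constant (c3).
Iterating cons gives infinitely many distinct ground terms: c3, cons(c3, c3), cons(cons(c3, c3), cons(c3, c3)), ...
So the Herbrand universe is infinite.

infinite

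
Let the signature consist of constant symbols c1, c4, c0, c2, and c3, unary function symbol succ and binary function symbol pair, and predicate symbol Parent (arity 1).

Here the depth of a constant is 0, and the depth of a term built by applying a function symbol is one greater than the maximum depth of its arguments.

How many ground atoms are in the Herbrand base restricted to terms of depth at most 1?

35

First count ground terms of depth ≤ 1.
Let N_k = |{terms of depth ≤ k}|. Then N_0 = 5 and N_k = 5 + N_{k-1} + N_{k-1}^2 for k ≥ 1 (one summand per function symbol, arity giving the exponent).
N_0 = 5
N_1 = 5 + 5 + 5^2 = 35
So |H| = 35.
Ground atoms are formed by filling each argument slot of a predicate with a term from H, so an r-ary predicate gives |H|^r atoms:
  Parent: 35
Total ground atoms: 35.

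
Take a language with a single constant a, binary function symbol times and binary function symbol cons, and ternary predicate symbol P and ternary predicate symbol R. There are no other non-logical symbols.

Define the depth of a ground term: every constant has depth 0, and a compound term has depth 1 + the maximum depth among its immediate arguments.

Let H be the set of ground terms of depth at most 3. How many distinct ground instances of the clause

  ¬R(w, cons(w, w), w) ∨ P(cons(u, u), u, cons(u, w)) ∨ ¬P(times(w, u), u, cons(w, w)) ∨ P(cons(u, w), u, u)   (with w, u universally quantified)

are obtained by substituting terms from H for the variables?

Ground terms of depth ≤ 3:
  If N_k denotes the number of depth-≤k ground terms, the 1 constant gives N_0 = 1, and each function symbol of arity r contributes N_{k-1}^r new terms at level k: N_k = 1 + N_{k-1}^2 + N_{k-1}^2.
  N_0 = 1
  N_1 = 1 + 1^2 + 1^2 = 3
  N_2 = 1 + 3^2 + 3^2 = 19
  N_3 = 1 + 19^2 + 19^2 = 723
So there are 723 ground terms available for substitution.
The body mentions every one of the 2 quantified variables; since ground terms form a free algebra, no two substitutions collapse to the same formula.
Number of ground instances = 723^2 = 522729.

522729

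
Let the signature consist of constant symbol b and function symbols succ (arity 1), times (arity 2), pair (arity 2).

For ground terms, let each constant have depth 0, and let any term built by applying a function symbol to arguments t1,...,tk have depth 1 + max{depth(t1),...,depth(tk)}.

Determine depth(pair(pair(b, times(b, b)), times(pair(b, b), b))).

depth(times(b, b)) = 1 + max(0, 0) = 1
depth(pair(b, times(b, b))) = 1 + max(0, 1) = 2
depth(pair(b, b)) = 1 + max(0, 0) = 1
depth(times(pair(b, b), b)) = 1 + max(1, 0) = 2
depth(pair(pair(b, times(b, b)), times(pair(b, b), b))) = 1 + max(2, 2) = 3

3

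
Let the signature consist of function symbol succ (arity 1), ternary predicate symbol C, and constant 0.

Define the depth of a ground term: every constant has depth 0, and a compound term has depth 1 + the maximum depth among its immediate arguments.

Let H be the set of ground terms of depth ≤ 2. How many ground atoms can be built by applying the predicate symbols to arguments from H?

27

First count ground terms of depth ≤ 2.
Write N_k for the number of ground terms of depth ≤ k. A term of depth ≤ k is either a constant or a function symbol applied to arguments of depth ≤ k−1, so N_k = 1 + N_{k-1}.
N_0 = 1
N_1 = 1 + 1 = 2
N_2 = 1 + 2 = 3
So |H| = 3.
Each predicate of arity r yields |H|^r ground atoms (one per choice of an r-tuple from H):
  C: 3^3 = 27
Total ground atoms: 27.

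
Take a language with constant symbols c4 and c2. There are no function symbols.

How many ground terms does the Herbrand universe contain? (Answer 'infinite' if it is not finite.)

There are no function symbols, so every ground term is one of the 2 constants.
The Herbrand universe is {c4, c2}, which is finite with 2 elements.

2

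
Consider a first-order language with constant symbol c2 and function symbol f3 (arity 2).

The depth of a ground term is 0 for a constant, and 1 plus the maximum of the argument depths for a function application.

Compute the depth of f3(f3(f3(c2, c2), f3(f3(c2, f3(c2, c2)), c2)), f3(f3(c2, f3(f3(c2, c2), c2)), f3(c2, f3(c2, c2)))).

depth(f3(c2, c2)) = 1 + max(0, 0) = 1
depth(f3(c2, f3(c2, c2))) = 1 + max(0, 1) = 2
depth(f3(f3(c2, f3(c2, c2)), c2)) = 1 + max(2, 0) = 3
depth(f3(f3(c2, c2), f3(f3(c2, f3(c2, c2)), c2))) = 1 + max(1, 3) = 4
depth(f3(f3(c2, c2), c2)) = 1 + max(1, 0) = 2
depth(f3(c2, f3(f3(c2, c2), c2))) = 1 + max(0, 2) = 3
depth(f3(f3(c2, f3(f3(c2, c2), c2)), f3(c2, f3(c2, c2)))) = 1 + max(3, 2) = 4
depth(f3(f3(f3(c2, c2), f3(f3(c2, f3(c2, c2)), c2)), f3(f3(c2, f3(f3(c2, c2), c2)), f3(c2, f3(c2, c2))))) = 1 + max(4, 4) = 5

5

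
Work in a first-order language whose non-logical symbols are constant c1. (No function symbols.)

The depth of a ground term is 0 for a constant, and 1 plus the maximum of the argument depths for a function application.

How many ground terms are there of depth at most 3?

With no function symbols every ground term is a constant, so there is exactly 1 ground term at every depth bound.
N_0 = 1
N_1 = 1
N_2 = 1
N_3 = 1
Explicitly: c1.

1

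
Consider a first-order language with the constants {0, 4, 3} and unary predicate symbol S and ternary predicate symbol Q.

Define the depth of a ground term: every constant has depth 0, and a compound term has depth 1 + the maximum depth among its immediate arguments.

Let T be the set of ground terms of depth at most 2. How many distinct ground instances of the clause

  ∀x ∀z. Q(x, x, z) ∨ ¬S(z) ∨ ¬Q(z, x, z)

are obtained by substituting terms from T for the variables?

Ground terms of depth ≤ 2:
  With no function symbols every ground term is a constant, so there are exactly 3 ground terms at every depth bound.
  N_0 = 3
  N_1 = 3
  N_2 = 3
So there are 3 ground terms available for substitution.
The clause has 2 distinct variables (x, z), each appearing in the body. In the free term algebra distinct substitutions yield syntactically distinct ground instances.
Number of ground instances = 3^2 = 9.

9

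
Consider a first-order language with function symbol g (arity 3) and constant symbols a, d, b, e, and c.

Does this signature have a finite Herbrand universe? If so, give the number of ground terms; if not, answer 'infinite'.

infinite

The signature has at least one function symbol (g, arity 3) and at least one constant (a).
Iterating g gives infinitely many distinct ground terms: a, g(a, a, a), g(g(a, a, a), g(a, a, a), g(a, a, a)), ...
So the Herbrand universe is infinite.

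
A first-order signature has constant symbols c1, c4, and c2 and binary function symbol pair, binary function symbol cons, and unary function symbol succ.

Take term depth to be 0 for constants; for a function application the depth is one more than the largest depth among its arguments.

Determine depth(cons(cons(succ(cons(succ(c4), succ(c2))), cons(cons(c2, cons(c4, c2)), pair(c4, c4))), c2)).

5

depth(succ(c4)) = 1 + depth(c4) = 1 + 0 = 1
depth(succ(c2)) = 1 + depth(c2) = 1 + 0 = 1
depth(cons(succ(c4), succ(c2))) = 1 + max(1, 1) = 2
depth(succ(cons(succ(c4), succ(c2)))) = 1 + depth(cons(succ(c4), succ(c2))) = 1 + 2 = 3
depth(cons(c4, c2)) = 1 + max(0, 0) = 1
depth(cons(c2, cons(c4, c2))) = 1 + max(0, 1) = 2
depth(pair(c4, c4)) = 1 + max(0, 0) = 1
depth(cons(cons(c2, cons(c4, c2)), pair(c4, c4))) = 1 + max(2, 1) = 3
depth(cons(succ(cons(succ(c4), succ(c2))), cons(cons(c2, cons(c4, c2)), pair(c4, c4)))) = 1 + max(3, 3) = 4
depth(cons(cons(succ(cons(succ(c4), succ(c2))), cons(cons(c2, cons(c4, c2)), pair(c4, c4))), c2)) = 1 + max(4, 0) = 5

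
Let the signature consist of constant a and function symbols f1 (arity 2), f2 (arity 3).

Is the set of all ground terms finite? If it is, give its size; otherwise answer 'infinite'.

infinite

The signature has at least one function symbol (f1, arity 2) and at least one constant (a).
Iterating f1 gives infinitely many distinct ground terms: a, f1(a, a), f1(f1(a, a), f1(a, a)), ...
So the Herbrand universe is infinite.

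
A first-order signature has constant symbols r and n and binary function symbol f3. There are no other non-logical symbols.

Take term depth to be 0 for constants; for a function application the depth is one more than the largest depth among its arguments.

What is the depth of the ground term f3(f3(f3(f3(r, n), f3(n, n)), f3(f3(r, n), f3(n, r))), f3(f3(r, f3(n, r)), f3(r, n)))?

depth(f3(r, n)) = 1 + max(0, 0) = 1
depth(f3(n, n)) = 1 + max(0, 0) = 1
depth(f3(f3(r, n), f3(n, n))) = 1 + max(1, 1) = 2
depth(f3(n, r)) = 1 + max(0, 0) = 1
depth(f3(f3(r, n), f3(n, r))) = 1 + max(1, 1) = 2
depth(f3(f3(f3(r, n), f3(n, n)), f3(f3(r, n), f3(n, r)))) = 1 + max(2, 2) = 3
depth(f3(r, f3(n, r))) = 1 + max(0, 1) = 2
depth(f3(f3(r, f3(n, r)), f3(r, n))) = 1 + max(2, 1) = 3
depth(f3(f3(f3(f3(r, n), f3(n, n)), f3(f3(r, n), f3(n, r))), f3(f3(r, f3(n, r)), f3(r, n)))) = 1 + max(3, 3) = 4

4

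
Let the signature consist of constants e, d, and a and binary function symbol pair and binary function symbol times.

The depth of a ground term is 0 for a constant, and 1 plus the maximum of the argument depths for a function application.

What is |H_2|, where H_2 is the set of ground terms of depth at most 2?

885

Let N_k = |{terms of depth ≤ k}|. Then N_0 = 3 and N_k = 3 + N_{k-1}^2 + N_{k-1}^2 for k ≥ 1 (one summand per function symbol, arity giving the exponent).
N_0 = 3
N_1 = 3 + 3^2 + 3^2 = 21
N_2 = 3 + 21^2 + 21^2 = 885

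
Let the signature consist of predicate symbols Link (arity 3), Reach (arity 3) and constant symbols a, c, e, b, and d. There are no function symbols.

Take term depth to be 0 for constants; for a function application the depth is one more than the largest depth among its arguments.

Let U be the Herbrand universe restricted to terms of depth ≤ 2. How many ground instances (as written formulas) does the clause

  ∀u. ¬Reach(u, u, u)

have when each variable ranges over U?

Ground terms of depth ≤ 2:
  With no function symbols every ground term is a constant, so there are exactly 5 ground terms at every depth bound.
  N_0 = 5
  N_1 = 5
  N_2 = 5
So there are 5 ground terms available for substitution.
The clause has 1 distinct variable (u), which appears in the body. In the free term algebra distinct substitutions yield syntactically distinct ground instances.
Number of ground instances = 5.

5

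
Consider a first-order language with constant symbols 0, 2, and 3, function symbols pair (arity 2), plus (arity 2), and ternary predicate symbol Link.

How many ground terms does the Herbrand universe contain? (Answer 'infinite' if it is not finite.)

infinite

The signature has at least one function symbol (pair, arity 2) and at least one constant (0).
Iterating pair gives infinitely many distinct ground terms: 0, pair(0, 0), pair(pair(0, 0), pair(0, 0)), ...
So the Herbrand universe is infinite.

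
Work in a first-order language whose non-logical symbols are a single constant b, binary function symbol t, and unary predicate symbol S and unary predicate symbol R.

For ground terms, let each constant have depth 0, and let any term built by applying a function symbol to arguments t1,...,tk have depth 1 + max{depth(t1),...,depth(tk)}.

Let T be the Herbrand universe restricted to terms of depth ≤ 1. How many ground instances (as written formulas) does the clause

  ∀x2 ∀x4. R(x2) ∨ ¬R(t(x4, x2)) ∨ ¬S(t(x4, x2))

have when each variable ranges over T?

Ground terms of depth ≤ 1:
  Let N_k count ground terms of depth at most k. Each non-constant term of depth ≤ k is some function symbol applied to depth-≤(k−1) arguments, giving N_k = 1 + N_{k-1}^2.
  N_0 = 1
  N_1 = 1 + 1^2 = 2
  Explicitly: b, t(b, b).
So there are 2 ground terms available for substitution.
The clause has 2 distinct variables (x2, x4), each appearing in the body. In the free term algebra distinct substitutions yield syntactically distinct ground instances.
Number of ground instances = 2^2 = 4.

4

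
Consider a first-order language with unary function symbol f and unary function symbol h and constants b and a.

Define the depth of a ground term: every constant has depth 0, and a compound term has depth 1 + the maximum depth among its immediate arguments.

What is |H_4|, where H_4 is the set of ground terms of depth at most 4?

Write N_k for the number of ground terms of depth ≤ k. A term of depth ≤ k is either a constant or a function symbol applied to arguments of depth ≤ k−1, so N_k = 2 + N_{k-1} + N_{k-1}.
N_0 = 2
N_1 = 2 + 2 + 2 = 6
N_2 = 2 + 6 + 6 = 14
N_3 = 2 + 14 + 14 = 30
N_4 = 2 + 30 + 30 = 62

62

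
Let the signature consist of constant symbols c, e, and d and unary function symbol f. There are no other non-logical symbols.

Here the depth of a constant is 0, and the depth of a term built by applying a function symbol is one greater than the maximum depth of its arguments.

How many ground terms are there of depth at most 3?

Write N_k for the number of ground terms of depth ≤ k. A term of depth ≤ k is either a constant or a function symbol applied to arguments of depth ≤ k−1, so N_k = 3 + N_{k-1}.
N_0 = 3
N_1 = 3 + 3 = 6
N_2 = 3 + 6 = 9
N_3 = 3 + 9 = 12

12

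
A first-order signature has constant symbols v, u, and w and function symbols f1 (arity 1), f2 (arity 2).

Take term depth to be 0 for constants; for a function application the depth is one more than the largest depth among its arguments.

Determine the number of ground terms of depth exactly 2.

Let N_k count ground terms of depth at most k. Each non-constant term of depth ≤ k is some function symbol applied to depth-≤(k−1) arguments, giving N_k = 3 + N_{k-1} + N_{k-1}^2.
N_0 = 3
N_1 = 3 + 3 + 3^2 = 15
N_2 = 3 + 15 + 15^2 = 243
Terms of depth exactly 2: N_2 − N_1 = 243 − 15 = 228.

228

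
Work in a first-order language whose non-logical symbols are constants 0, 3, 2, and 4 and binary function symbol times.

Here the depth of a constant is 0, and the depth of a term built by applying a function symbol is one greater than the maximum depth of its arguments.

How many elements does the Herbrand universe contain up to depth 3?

163220

Write N_k for the number of ground terms of depth ≤ k. A term of depth ≤ k is either a constant or a function symbol applied to arguments of depth ≤ k−1, so N_k = 4 + N_{k-1}^2.
N_0 = 4
N_1 = 4 + 4^2 = 20
N_2 = 4 + 20^2 = 404
N_3 = 4 + 404^2 = 163220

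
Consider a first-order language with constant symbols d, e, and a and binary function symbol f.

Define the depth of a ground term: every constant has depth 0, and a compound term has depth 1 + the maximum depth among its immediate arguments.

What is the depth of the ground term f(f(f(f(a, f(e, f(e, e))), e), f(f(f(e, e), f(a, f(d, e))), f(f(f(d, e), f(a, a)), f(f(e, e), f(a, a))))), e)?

6

depth(f(e, e)) = 1 + max(0, 0) = 1
depth(f(e, f(e, e))) = 1 + max(0, 1) = 2
depth(f(a, f(e, f(e, e)))) = 1 + max(0, 2) = 3
depth(f(f(a, f(e, f(e, e))), e)) = 1 + max(3, 0) = 4
depth(f(d, e)) = 1 + max(0, 0) = 1
depth(f(a, f(d, e))) = 1 + max(0, 1) = 2
depth(f(f(e, e), f(a, f(d, e)))) = 1 + max(1, 2) = 3
depth(f(a, a)) = 1 + max(0, 0) = 1
depth(f(f(d, e), f(a, a))) = 1 + max(1, 1) = 2
depth(f(f(e, e), f(a, a))) = 1 + max(1, 1) = 2
depth(f(f(f(d, e), f(a, a)), f(f(e, e), f(a, a)))) = 1 + max(2, 2) = 3
depth(f(f(f(e, e), f(a, f(d, e))), f(f(f(d, e), f(a, a)), f(f(e, e), f(a, a))))) = 1 + max(3, 3) = 4
depth(f(f(f(a, f(e, f(e, e))), e), f(f(f(e, e), f(a, f(d, e))), f(f(f(d, e), f(a, a)), f(f(e, e), f(a, a)))))) = 1 + max(4, 4) = 5
depth(f(f(f(f(a, f(e, f(e, e))), e), f(f(f(e, e), f(a, f(d, e))), f(f(f(d, e), f(a, a)), f(f(e, e), f(a, a))))), e)) = 1 + max(5, 0) = 6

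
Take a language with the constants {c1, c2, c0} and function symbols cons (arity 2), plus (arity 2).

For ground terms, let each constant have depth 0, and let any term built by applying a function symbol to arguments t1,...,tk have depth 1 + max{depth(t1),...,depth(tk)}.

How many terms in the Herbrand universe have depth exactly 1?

18

Let N_k count ground terms of depth at most k. Each non-constant term of depth ≤ k is some function symbol applied to depth-≤(k−1) arguments, giving N_k = 3 + N_{k-1}^2 + N_{k-1}^2.
N_0 = 3
N_1 = 3 + 3^2 + 3^2 = 21
Terms of depth exactly 1: N_1 − N_0 = 21 − 3 = 18.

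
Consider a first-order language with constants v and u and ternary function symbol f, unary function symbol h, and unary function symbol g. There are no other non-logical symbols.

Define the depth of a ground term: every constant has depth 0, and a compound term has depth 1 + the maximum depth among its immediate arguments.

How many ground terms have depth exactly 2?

Let N_k count ground terms of depth at most k. Each non-constant term of depth ≤ k is some function symbol applied to depth-≤(k−1) arguments, giving N_k = 2 + N_{k-1}^3 + N_{k-1} + N_{k-1}.
N_0 = 2
N_1 = 2 + 2^3 + 2 + 2 = 14
N_2 = 2 + 14^3 + 14 + 14 = 2774
Terms of depth exactly 2: N_2 − N_1 = 2774 − 14 = 2760.

2760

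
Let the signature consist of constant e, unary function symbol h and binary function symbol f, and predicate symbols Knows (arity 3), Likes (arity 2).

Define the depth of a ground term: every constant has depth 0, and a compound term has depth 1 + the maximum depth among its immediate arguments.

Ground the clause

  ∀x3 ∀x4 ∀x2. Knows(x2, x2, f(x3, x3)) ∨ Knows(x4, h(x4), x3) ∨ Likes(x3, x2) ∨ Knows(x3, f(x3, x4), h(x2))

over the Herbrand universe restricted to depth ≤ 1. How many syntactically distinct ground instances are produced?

27

Ground terms of depth ≤ 1:
  Let N_k = |{terms of depth ≤ k}|. Then N_0 = 1 and N_k = 1 + N_{k-1} + N_{k-1}^2 for k ≥ 1 (one summand per function symbol, arity giving the exponent).
  N_0 = 1
  N_1 = 1 + 1 + 1^2 = 3
So there are 3 ground terms available for substitution.
There are 3 variables to instantiate (x3, x4, x2), each occurring in at least one literal, so different choices give different ground instances.
Number of ground instances = 3^3 = 27.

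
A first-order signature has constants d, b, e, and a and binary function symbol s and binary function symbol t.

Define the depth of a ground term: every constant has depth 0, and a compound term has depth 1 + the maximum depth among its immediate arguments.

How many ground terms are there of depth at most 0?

Let N_k = |{terms of depth ≤ k}|. Then N_0 = 4 and N_k = 4 + N_{k-1}^2 + N_{k-1}^2 for k ≥ 1 (one summand per function symbol, arity giving the exponent).
N_0 = 4
Explicitly: d, b, e, a.

4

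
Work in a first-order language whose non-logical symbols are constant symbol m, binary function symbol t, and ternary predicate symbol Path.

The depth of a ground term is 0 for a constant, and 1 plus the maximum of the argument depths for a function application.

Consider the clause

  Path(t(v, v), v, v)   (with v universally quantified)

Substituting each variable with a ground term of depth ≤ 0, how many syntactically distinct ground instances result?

Ground terms of depth ≤ 0:
  Let N_k count ground terms of depth at most k. Each non-constant term of depth ≤ k is some function symbol applied to depth-≤(k−1) arguments, giving N_k = 1 + N_{k-1}^2.
  N_0 = 1
  Explicitly: m.
So there is exactly 1 ground term available for substitution.
The clause has 1 distinct variable (v), which appears in the body. In the free term algebra distinct substitutions yield syntactically distinct ground instances.
Number of ground instances = 1.

1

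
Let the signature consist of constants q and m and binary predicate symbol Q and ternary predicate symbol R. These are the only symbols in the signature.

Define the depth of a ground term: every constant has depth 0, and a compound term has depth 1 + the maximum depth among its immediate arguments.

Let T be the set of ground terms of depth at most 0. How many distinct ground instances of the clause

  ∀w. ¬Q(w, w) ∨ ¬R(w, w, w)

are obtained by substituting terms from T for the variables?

Ground terms of depth ≤ 0:
  With no function symbols every ground term is a constant, so there are exactly 2 ground terms at every depth bound.
  N_0 = 2
So there are 2 ground terms available for substitution.
The clause has 1 distinct variable (w), which appears in the body. In the free term algebra distinct substitutions yield syntactically distinct ground instances.
Number of ground instances = 2.

2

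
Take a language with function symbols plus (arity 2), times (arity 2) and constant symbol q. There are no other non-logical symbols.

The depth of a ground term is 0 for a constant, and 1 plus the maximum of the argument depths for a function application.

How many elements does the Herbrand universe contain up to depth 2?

Count level by level. With function symbols plus/2, times/2, the terms of depth ≤ k are the 1 constant together with each function applied to depth-≤(k−1) tuples, so N_k = 1 + N_{k-1}^2 + N_{k-1}^2.
N_0 = 1
N_1 = 1 + 1^2 + 1^2 = 3
N_2 = 1 + 3^2 + 3^2 = 19

19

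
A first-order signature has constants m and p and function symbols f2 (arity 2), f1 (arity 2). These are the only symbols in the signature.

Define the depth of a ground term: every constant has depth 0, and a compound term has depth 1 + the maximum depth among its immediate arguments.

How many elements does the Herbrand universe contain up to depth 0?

2

Count level by level. With function symbols f2/2, f1/2, the terms of depth ≤ k are the 2 constants together with each function applied to depth-≤(k−1) tuples, so N_k = 2 + N_{k-1}^2 + N_{k-1}^2.
N_0 = 2
Explicitly: m, p.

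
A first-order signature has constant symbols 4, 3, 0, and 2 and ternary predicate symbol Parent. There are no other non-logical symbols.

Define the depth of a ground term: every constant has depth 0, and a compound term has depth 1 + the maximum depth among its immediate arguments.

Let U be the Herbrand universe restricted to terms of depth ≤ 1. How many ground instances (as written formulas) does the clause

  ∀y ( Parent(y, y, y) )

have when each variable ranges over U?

4

Ground terms of depth ≤ 1:
  With no function symbols every ground term is a constant, so there are exactly 4 ground terms at every depth bound.
  N_0 = 4
  N_1 = 4
So there are 4 ground terms available for substitution.
The variable y ranges independently over the available ground terms, and distinct assignments produce distinct instances.
Number of ground instances = 4.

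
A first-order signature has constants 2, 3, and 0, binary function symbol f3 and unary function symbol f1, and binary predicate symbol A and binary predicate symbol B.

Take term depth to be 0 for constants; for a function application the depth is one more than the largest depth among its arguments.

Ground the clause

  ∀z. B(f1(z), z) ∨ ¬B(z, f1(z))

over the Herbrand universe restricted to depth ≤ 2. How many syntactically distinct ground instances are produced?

243

Ground terms of depth ≤ 2:
  Let N_k count ground terms of depth at most k. Each non-constant term of depth ≤ k is some function symbol applied to depth-≤(k−1) arguments, giving N_k = 3 + N_{k-1}^2 + N_{k-1}.
  N_0 = 3
  N_1 = 3 + 3^2 + 3 = 15
  N_2 = 3 + 15^2 + 15 = 243
So there are 243 ground terms available for substitution.
The body mentions the single quantified variable z; since ground terms form a free algebra, no two substitutions collapse to the same formula.
Number of ground instances = 243.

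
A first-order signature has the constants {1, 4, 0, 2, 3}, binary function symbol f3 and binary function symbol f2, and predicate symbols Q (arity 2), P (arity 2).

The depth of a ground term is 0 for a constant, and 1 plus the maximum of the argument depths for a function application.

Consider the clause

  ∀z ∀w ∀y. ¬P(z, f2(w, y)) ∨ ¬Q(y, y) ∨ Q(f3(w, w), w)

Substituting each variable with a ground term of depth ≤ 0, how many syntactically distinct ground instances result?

125

Ground terms of depth ≤ 0:
  Let N_k count ground terms of depth at most k. Each non-constant term of depth ≤ k is some function symbol applied to depth-≤(k−1) arguments, giving N_k = 5 + N_{k-1}^2 + N_{k-1}^2.
  N_0 = 5
  Explicitly: 1, 4, 0, 2, 3.
So there are 5 ground terms available for substitution.
The clause has 3 distinct variables (z, w, y), each appearing in the body. In the free term algebra distinct substitutions yield syntactically distinct ground instances.
Number of ground instances = 5^3 = 125.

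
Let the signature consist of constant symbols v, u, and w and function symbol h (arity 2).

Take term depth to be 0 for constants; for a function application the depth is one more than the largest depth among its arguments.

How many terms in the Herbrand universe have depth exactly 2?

135

Count level by level. With function symbols h/2, the terms of depth ≤ k are the 3 constants together with each function applied to depth-≤(k−1) tuples, so N_k = 3 + N_{k-1}^2.
N_0 = 3
N_1 = 3 + 3^2 = 12
N_2 = 3 + 12^2 = 147
Terms of depth exactly 2: N_2 − N_1 = 147 − 12 = 135.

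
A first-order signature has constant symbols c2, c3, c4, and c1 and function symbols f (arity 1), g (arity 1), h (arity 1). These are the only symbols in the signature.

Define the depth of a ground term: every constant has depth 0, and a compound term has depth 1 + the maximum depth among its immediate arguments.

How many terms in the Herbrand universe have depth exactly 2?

36

Let N_k count ground terms of depth at most k. Each non-constant term of depth ≤ k is some function symbol applied to depth-≤(k−1) arguments, giving N_k = 4 + N_{k-1} + N_{k-1} + N_{k-1}.
N_0 = 4
N_1 = 4 + 4 + 4 + 4 = 16
N_2 = 4 + 16 + 16 + 16 = 52
Terms of depth exactly 2: N_2 − N_1 = 52 − 16 = 36.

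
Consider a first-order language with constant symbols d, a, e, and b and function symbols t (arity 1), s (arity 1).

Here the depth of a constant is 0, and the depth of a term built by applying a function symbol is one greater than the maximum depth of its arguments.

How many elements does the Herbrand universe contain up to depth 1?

Let N_k count ground terms of depth at most k. Each non-constant term of depth ≤ k is some function symbol applied to depth-≤(k−1) arguments, giving N_k = 4 + N_{k-1} + N_{k-1}.
N_0 = 4
N_1 = 4 + 4 + 4 = 12
Explicitly: d, a, e, b, t(d), t(a), t(e), t(b), s(d), s(a), s(e), s(b).

12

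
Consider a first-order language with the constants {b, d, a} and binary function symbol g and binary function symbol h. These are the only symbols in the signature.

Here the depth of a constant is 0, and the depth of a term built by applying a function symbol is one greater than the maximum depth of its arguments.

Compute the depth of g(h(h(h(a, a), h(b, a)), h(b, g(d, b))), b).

4

depth(h(a, a)) = 1 + max(0, 0) = 1
depth(h(b, a)) = 1 + max(0, 0) = 1
depth(h(h(a, a), h(b, a))) = 1 + max(1, 1) = 2
depth(g(d, b)) = 1 + max(0, 0) = 1
depth(h(b, g(d, b))) = 1 + max(0, 1) = 2
depth(h(h(h(a, a), h(b, a)), h(b, g(d, b)))) = 1 + max(2, 2) = 3
depth(g(h(h(h(a, a), h(b, a)), h(b, g(d, b))), b)) = 1 + max(3, 0) = 4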